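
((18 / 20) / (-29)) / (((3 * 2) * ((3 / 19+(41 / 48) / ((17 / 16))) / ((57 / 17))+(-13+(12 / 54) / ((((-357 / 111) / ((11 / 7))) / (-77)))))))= 128877 / 108453620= 0.00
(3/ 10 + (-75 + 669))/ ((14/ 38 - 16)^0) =5943/ 10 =594.30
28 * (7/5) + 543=2911/5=582.20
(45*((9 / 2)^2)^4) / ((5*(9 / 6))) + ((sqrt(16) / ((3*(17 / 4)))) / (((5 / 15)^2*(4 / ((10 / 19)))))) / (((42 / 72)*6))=291985939263 / 289408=1008907.63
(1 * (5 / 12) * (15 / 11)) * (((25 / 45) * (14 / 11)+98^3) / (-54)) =-1164725975 / 117612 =-9903.12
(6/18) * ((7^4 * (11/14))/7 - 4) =177/2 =88.50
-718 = -718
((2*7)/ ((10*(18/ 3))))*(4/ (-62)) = -7/ 465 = -0.02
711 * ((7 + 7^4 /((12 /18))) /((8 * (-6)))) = -1710429 /32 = -53450.91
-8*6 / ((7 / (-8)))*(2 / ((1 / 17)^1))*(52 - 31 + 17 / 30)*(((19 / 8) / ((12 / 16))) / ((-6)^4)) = 835924 / 8505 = 98.29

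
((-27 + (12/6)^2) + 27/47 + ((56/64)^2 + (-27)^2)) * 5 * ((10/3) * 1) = 53191975/4512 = 11789.00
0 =0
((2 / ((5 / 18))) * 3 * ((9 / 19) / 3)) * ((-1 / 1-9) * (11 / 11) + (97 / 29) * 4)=31752 / 2755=11.53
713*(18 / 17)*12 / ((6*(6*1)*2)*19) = 2139 / 323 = 6.62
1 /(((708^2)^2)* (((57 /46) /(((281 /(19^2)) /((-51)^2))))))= 6463 /6723965011029664896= 0.00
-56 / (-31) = 56 / 31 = 1.81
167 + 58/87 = 167.67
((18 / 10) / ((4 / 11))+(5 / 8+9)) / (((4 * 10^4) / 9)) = 5247 / 1600000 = 0.00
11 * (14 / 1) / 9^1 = 154 / 9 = 17.11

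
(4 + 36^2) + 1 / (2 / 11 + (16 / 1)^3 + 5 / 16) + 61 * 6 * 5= 3130.00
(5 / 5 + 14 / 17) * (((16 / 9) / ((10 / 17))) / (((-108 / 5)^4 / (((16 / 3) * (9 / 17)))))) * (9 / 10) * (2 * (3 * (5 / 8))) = 3875 / 16061328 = 0.00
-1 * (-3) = 3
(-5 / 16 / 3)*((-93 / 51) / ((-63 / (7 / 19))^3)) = -155 / 4080172176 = -0.00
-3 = -3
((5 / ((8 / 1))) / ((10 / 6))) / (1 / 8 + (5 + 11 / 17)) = 51 / 785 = 0.06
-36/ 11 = -3.27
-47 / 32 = -1.47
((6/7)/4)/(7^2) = 3/686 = 0.00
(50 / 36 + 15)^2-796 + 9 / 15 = -853423 / 1620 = -526.80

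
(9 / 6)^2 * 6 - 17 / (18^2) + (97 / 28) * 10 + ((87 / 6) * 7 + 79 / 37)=12732199 / 83916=151.73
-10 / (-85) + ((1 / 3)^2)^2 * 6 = 88 / 459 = 0.19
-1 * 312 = -312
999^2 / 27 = 36963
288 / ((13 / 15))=4320 / 13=332.31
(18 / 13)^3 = 5832 / 2197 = 2.65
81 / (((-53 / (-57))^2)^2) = 855036081 / 7890481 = 108.36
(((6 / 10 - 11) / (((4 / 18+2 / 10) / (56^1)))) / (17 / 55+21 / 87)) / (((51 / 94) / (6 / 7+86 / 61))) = -90562517760 / 8649617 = -10470.12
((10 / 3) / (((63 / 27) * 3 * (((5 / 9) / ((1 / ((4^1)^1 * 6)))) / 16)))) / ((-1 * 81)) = -4 / 567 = -0.01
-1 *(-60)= 60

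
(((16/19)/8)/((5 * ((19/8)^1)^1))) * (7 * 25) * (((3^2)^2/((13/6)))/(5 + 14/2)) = 22680/4693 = 4.83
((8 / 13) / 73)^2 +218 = 218.00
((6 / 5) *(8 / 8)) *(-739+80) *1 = -3954 / 5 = -790.80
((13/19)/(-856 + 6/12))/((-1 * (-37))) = -0.00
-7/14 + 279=557/2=278.50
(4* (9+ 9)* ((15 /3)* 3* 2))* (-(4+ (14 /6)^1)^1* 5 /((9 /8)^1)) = -60800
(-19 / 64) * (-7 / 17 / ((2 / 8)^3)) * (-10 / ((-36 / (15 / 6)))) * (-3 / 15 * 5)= -3325 / 612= -5.43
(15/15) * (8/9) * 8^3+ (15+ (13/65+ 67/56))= 1188199/2520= 471.51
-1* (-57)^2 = -3249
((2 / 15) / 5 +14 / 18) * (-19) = -3439 / 225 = -15.28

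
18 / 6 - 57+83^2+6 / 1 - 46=6795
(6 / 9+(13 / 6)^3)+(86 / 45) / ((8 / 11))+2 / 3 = 15263 / 1080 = 14.13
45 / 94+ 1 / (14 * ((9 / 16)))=3587 / 5922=0.61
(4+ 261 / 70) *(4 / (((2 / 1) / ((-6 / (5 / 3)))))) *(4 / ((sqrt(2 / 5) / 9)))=-175284 *sqrt(10) / 175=-3167.41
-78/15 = -26/5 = -5.20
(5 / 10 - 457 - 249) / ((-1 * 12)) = 58.79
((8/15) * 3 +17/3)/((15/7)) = 3.39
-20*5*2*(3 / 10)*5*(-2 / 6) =100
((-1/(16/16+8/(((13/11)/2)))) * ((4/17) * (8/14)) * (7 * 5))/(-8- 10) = 520/28917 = 0.02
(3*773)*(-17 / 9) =-13141 / 3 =-4380.33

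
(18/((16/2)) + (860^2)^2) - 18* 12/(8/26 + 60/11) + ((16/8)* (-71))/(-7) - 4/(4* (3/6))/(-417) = 657847329426506813/1202628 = 547008159985.06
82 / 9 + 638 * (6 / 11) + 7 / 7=3223 / 9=358.11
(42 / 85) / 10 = 21 / 425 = 0.05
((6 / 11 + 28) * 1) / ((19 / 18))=5652 / 209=27.04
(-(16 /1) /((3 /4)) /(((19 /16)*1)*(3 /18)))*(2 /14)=-2048 /133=-15.40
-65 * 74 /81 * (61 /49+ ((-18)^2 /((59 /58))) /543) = -4609687550 /42384951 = -108.76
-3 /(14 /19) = -57 /14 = -4.07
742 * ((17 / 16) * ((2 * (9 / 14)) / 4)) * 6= 24327 / 16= 1520.44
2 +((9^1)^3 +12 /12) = 732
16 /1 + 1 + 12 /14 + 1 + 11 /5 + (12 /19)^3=5115563 /240065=21.31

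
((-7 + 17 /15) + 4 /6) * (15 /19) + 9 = 4.89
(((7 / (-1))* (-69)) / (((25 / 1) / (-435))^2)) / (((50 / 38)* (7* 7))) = 9922959 / 4375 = 2268.10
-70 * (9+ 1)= -700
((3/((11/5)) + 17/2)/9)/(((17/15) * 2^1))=1085/2244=0.48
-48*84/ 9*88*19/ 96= -23408/ 3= -7802.67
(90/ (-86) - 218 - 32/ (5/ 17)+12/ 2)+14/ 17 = -1173339/ 3655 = -321.02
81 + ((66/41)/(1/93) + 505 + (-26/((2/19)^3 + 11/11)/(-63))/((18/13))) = 117493744607/159637149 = 736.01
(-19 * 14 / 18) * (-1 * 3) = 44.33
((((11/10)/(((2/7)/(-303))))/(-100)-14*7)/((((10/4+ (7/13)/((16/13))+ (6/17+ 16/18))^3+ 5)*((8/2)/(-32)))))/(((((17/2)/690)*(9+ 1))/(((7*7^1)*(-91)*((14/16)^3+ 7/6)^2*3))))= -29690070277108826031993/9154110826808000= -3243359.28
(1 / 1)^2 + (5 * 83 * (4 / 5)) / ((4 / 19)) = 1578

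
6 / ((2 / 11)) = 33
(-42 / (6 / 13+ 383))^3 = -162771336 / 123878371625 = -0.00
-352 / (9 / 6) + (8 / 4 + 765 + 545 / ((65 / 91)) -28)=3802 / 3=1267.33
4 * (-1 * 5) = -20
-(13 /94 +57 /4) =-2705 /188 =-14.39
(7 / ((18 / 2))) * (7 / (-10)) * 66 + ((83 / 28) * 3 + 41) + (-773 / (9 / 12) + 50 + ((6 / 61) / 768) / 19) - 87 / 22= -55439846687 / 57115520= -970.66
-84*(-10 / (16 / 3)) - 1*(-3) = 321 / 2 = 160.50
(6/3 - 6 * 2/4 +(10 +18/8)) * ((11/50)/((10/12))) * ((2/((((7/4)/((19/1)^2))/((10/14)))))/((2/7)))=107217/35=3063.34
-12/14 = -6/7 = -0.86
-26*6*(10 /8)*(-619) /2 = 120705 /2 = 60352.50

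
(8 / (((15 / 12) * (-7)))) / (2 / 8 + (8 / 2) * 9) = -128 / 5075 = -0.03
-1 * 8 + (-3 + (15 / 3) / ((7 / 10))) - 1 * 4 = -7.86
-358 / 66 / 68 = -179 / 2244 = -0.08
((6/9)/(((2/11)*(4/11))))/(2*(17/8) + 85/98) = 5929/3009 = 1.97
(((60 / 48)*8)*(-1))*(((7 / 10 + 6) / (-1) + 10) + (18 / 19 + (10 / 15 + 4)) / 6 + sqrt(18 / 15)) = -7243 / 171 - 2*sqrt(30) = -53.31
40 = 40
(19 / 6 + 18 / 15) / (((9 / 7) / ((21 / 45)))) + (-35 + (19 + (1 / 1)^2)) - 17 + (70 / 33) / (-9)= -1365491 / 44550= -30.65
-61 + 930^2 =864839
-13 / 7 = -1.86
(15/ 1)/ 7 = 15/ 7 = 2.14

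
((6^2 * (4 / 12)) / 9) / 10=0.13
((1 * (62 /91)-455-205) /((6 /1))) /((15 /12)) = -119996 /1365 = -87.91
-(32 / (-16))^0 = -1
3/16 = 0.19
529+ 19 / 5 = 2664 / 5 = 532.80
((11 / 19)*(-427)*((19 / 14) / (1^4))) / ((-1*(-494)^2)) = 671 / 488072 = 0.00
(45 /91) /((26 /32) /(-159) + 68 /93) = 1182960 /1736917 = 0.68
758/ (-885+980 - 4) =758/ 91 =8.33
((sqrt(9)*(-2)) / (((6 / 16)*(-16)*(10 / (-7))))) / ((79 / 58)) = -203 / 395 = -0.51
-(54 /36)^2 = -9 /4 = -2.25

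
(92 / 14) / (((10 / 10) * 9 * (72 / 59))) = 1357 / 2268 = 0.60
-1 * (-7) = 7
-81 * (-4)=324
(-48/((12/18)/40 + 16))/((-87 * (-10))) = -96/27869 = -0.00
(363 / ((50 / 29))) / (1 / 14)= 73689 / 25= 2947.56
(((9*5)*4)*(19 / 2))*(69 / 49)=117990 / 49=2407.96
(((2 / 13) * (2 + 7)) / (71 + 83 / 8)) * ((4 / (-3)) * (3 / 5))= -192 / 14105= -0.01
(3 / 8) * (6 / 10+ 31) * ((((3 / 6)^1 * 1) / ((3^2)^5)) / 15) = 79 / 11809800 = 0.00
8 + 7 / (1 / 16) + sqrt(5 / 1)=sqrt(5) + 120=122.24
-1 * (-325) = 325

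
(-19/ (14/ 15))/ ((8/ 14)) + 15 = -165/ 8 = -20.62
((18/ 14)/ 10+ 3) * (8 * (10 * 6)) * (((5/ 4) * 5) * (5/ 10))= 4692.86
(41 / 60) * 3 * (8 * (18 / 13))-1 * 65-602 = -41879 / 65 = -644.29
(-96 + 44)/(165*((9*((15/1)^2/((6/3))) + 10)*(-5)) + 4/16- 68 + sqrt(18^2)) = 16/259573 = 0.00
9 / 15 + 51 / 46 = 393 / 230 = 1.71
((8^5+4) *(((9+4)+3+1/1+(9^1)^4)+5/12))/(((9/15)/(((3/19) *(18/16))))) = 9701454195/152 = 63825356.55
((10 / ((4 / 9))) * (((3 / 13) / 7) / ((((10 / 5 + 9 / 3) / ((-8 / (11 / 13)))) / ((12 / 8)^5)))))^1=-6561 / 616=-10.65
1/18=0.06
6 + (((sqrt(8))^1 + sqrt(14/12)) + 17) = sqrt(42)/6 + 2 * sqrt(2) + 23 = 26.91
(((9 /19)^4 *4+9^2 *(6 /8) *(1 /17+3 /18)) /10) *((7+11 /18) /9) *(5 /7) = 416678239 /496262368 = 0.84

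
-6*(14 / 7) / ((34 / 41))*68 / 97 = -10.14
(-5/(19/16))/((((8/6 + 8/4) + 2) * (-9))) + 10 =10.09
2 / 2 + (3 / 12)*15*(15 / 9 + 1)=11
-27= -27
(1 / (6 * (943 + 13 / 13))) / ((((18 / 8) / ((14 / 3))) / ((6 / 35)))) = 1 / 15930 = 0.00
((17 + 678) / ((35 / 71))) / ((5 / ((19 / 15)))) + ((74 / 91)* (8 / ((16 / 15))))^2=244927388 / 621075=394.36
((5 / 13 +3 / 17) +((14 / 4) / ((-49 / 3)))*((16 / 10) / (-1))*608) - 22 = 1446586 / 7735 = 187.02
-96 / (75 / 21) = -672 / 25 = -26.88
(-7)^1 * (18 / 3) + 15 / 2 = -69 / 2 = -34.50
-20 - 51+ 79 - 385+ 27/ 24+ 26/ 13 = -2991/ 8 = -373.88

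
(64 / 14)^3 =32768 / 343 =95.53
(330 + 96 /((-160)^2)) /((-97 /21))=-5544063 /77600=-71.44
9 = 9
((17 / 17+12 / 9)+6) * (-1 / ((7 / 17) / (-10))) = 4250 / 21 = 202.38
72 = 72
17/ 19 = 0.89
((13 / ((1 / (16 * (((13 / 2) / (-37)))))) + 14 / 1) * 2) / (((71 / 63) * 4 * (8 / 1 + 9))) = -26271 / 44659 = -0.59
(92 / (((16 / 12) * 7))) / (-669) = -23 / 1561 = -0.01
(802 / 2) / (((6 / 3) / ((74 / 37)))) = 401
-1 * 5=-5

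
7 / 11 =0.64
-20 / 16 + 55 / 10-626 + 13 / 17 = -42227 / 68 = -620.99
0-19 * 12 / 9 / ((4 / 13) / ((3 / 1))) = -247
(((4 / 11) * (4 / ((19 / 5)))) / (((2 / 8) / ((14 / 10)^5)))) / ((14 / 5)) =76832 / 26125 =2.94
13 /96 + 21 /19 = 2263 /1824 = 1.24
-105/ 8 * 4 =-105/ 2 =-52.50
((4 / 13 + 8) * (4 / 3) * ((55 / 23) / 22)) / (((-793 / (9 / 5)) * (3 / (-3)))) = 648 / 237107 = 0.00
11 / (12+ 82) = 11 / 94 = 0.12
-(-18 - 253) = 271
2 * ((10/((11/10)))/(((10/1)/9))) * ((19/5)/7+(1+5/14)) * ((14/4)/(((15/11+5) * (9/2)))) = 19/5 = 3.80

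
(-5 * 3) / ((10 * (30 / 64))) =-3.20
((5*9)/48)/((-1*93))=-5/496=-0.01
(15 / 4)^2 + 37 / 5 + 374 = 31637 / 80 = 395.46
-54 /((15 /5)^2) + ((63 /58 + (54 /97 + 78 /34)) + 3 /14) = -618843 /334747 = -1.85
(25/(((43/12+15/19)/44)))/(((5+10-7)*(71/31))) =971850/70787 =13.73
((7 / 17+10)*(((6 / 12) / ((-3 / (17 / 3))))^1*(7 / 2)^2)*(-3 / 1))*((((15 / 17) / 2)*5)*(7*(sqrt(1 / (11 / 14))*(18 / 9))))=1517775*sqrt(154) / 1496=12590.30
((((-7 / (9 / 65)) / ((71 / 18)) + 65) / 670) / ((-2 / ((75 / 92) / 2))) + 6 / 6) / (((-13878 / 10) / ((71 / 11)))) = -17227885 / 3763935648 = -0.00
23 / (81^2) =23 / 6561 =0.00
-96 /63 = -32 /21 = -1.52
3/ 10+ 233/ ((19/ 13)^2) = 394853/ 3610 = 109.38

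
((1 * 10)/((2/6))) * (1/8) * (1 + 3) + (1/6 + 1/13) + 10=1969/78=25.24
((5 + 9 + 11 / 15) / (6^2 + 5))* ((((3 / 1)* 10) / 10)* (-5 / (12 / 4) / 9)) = -221 / 1107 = -0.20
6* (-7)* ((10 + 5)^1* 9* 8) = -45360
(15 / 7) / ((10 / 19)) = 57 / 14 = 4.07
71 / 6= 11.83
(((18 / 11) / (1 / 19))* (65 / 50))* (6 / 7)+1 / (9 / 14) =125432 / 3465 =36.20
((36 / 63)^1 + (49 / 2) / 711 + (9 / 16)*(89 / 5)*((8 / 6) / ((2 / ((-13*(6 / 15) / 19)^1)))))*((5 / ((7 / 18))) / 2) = -11545717 / 1470980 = -7.85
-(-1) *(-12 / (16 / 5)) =-15 / 4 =-3.75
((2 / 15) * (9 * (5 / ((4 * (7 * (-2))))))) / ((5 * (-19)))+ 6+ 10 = 42563 / 2660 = 16.00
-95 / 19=-5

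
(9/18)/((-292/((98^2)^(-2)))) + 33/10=888793958971/269331502720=3.30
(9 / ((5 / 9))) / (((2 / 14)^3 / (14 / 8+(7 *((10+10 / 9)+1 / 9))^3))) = 96971455945 / 36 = 2693651554.03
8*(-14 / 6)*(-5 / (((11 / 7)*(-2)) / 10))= -9800 / 33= -296.97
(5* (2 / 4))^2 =25 / 4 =6.25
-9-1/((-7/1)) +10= 1.14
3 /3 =1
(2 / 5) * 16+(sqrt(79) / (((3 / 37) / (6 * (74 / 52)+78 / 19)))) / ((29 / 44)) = 32 / 5+1694748 * sqrt(79) / 7163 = 2109.32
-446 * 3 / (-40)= 669 / 20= 33.45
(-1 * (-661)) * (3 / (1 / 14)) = 27762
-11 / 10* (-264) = 1452 / 5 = 290.40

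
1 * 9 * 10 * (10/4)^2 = 1125/2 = 562.50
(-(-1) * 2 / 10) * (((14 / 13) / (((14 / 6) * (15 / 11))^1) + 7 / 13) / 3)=19 / 325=0.06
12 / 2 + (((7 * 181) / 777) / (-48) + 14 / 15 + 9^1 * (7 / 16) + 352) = 4832987 / 13320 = 362.84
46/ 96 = 0.48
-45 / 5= -9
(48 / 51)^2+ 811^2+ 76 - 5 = 190102144 / 289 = 657792.89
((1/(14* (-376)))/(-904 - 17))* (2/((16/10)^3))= 125/1241124864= 0.00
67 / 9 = 7.44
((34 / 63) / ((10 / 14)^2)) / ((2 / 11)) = 5.82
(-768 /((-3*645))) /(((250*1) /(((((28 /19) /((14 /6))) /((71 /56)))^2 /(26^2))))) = 4816896 /8265308666875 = 0.00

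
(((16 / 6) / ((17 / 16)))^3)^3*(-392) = -3615561838447072116736 / 2334165173090451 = -1548974.29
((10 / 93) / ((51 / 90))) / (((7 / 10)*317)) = 1000 / 1169413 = 0.00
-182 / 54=-91 / 27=-3.37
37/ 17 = 2.18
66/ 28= 33/ 14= 2.36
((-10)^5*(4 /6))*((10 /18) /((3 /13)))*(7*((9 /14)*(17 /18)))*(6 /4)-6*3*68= -27658048 /27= -1024372.15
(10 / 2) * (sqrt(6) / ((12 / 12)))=5 * sqrt(6)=12.25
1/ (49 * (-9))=-1/ 441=-0.00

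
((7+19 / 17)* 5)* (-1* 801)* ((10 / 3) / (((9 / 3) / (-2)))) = 1228200 / 17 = 72247.06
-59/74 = -0.80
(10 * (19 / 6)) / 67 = 95 / 201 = 0.47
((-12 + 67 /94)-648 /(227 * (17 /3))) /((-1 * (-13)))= -0.91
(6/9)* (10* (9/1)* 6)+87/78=361.12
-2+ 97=95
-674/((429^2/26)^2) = -2696/200420649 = -0.00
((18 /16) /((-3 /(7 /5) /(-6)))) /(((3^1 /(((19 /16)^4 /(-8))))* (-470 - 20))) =390963 /734003200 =0.00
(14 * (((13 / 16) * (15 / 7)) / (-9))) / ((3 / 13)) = -845 / 72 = -11.74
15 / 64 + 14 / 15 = 1121 / 960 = 1.17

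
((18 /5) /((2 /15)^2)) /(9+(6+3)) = 45 /4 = 11.25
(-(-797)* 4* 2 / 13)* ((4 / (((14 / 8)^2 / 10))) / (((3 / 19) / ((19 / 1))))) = 1473111040 / 1911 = 770858.73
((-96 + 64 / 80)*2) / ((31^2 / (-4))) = 0.79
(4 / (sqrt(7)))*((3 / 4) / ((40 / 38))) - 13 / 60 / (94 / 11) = -143 / 5640 + 57*sqrt(7) / 140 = 1.05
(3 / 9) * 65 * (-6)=-130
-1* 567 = -567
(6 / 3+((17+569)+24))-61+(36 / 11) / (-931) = 5642755 / 10241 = 551.00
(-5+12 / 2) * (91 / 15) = 91 / 15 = 6.07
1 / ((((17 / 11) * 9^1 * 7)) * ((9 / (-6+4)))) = -22 / 9639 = -0.00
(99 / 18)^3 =1331 / 8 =166.38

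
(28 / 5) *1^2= 28 / 5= 5.60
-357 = -357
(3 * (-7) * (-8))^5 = 133827821568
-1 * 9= -9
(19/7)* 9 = 24.43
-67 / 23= -2.91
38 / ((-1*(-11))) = 38 / 11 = 3.45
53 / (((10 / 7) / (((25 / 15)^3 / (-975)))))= -371 / 2106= -0.18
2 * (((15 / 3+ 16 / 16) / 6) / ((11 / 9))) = 18 / 11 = 1.64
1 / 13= 0.08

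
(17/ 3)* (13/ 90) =221/ 270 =0.82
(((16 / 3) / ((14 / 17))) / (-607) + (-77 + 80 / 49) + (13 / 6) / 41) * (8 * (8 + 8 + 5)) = -12654.63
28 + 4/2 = 30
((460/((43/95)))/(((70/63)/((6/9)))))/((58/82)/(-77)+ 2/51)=844320708/41581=20305.44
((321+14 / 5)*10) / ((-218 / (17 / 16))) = -15.78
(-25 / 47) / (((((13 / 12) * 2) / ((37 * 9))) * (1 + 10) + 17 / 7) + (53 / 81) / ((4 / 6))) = -174825 / 1144309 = -0.15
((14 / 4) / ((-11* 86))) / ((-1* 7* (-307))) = -1 / 580844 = -0.00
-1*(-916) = 916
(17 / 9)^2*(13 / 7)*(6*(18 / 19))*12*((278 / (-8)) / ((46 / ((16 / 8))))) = -2088892 / 3059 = -682.87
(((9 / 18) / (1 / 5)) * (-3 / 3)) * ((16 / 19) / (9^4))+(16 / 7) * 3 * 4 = 23934248 / 872613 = 27.43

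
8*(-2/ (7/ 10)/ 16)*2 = -20/ 7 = -2.86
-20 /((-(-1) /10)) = -200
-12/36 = -1/3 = -0.33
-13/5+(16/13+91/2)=5737/130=44.13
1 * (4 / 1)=4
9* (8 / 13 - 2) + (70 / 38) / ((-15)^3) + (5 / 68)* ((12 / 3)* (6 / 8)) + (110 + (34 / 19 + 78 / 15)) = 1187559247 / 11337300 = 104.75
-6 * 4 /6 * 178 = -712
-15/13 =-1.15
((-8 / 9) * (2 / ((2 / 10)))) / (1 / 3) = -80 / 3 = -26.67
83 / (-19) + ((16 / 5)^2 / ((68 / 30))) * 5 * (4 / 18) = 631 / 969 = 0.65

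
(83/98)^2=0.72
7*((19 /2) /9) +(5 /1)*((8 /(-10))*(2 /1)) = -0.61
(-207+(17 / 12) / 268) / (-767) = 665695 / 2466672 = 0.27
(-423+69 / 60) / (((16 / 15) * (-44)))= 2301 / 256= 8.99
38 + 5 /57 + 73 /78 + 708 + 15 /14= 3880369 /5187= 748.10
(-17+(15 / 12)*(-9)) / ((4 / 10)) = -565 / 8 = -70.62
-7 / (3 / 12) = -28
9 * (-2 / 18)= -1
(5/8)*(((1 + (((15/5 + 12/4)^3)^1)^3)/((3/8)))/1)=50388485/3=16796161.67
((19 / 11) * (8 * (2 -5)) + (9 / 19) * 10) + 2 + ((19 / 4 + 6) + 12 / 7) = -130227 / 5852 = -22.25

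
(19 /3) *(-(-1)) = 19 /3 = 6.33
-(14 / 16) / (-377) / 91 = 1 / 39208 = 0.00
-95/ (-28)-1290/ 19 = -34315/ 532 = -64.50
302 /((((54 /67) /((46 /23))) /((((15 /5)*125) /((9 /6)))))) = 5058500 /27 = 187351.85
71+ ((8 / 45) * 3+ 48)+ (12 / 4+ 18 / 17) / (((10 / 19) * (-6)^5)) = 52670731 / 440640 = 119.53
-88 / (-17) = 88 / 17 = 5.18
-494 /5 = -98.80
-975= -975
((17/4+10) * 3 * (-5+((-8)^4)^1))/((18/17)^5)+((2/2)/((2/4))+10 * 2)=110382540529/839808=131437.83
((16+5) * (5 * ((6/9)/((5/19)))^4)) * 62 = 904949024/3375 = 268133.04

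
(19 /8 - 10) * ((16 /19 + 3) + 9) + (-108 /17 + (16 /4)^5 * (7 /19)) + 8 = 280.99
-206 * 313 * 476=-30691528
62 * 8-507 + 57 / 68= -691 / 68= -10.16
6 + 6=12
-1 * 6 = -6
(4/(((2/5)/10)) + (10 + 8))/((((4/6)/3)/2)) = 1062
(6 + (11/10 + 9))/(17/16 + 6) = 2.28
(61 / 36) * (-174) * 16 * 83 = -1174616 / 3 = -391538.67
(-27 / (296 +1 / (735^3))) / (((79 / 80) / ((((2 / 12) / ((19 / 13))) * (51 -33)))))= -33448787190000 / 176414557852501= -0.19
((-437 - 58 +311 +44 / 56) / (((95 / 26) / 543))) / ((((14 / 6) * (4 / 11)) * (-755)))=6289569 / 147980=42.50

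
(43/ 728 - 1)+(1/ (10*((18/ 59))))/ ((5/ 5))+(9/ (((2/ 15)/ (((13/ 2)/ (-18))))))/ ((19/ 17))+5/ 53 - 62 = -1390962137/ 16494660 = -84.33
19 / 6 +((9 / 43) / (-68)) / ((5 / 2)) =34709 / 10965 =3.17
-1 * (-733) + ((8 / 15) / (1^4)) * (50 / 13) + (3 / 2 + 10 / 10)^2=115643 / 156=741.30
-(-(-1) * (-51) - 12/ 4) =54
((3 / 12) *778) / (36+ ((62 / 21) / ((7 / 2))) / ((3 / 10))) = 441 / 88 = 5.01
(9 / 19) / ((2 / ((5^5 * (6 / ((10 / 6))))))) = 50625 / 19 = 2664.47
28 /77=4 /11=0.36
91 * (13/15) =1183/15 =78.87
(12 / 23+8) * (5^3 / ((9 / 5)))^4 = 29907226562500 / 150903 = 198188416.15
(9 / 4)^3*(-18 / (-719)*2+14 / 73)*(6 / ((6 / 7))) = 32388741 / 1679584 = 19.28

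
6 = 6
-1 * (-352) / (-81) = -352 / 81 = -4.35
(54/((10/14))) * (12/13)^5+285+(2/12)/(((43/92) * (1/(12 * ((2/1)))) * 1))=27478673023/79827995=344.22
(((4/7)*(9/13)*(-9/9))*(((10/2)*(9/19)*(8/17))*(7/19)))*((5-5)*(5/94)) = 0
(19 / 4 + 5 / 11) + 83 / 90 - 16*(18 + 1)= -589789 / 1980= -297.87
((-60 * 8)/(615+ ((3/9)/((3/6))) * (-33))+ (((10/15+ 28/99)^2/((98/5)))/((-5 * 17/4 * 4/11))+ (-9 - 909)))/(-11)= 404394893236/4841390169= 83.53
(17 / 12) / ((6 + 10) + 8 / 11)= 187 / 2208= 0.08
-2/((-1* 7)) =2/7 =0.29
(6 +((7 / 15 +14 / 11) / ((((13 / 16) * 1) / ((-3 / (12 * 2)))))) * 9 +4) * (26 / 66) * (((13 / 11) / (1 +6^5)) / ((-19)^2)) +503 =28193993905879 / 56051677605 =503.00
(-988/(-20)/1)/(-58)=-247/290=-0.85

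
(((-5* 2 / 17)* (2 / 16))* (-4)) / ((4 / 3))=0.22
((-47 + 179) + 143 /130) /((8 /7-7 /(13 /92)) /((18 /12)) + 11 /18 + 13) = -1090089 /152765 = -7.14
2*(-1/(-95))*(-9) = -18/95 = -0.19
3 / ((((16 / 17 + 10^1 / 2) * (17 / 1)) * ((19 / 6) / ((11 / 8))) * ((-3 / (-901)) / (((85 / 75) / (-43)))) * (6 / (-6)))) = 168487 / 1650340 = 0.10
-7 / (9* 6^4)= -0.00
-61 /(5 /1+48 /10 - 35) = 305 /126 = 2.42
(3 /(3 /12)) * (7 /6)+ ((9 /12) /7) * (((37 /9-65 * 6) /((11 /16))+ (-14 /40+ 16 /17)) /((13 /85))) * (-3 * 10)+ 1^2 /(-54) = 2550907855 /216216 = 11797.96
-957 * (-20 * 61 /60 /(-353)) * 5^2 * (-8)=3891800 /353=11024.93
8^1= 8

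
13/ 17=0.76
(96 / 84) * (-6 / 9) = -16 / 21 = -0.76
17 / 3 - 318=-937 / 3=-312.33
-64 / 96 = -2 / 3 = -0.67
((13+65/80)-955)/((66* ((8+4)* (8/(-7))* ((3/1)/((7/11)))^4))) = 23008783/10929447936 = 0.00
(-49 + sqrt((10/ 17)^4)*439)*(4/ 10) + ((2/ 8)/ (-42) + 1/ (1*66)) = 109939909/ 2670360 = 41.17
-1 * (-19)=19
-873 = -873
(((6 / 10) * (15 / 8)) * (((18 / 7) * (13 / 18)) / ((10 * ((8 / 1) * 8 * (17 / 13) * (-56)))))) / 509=-1521 / 17366917120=-0.00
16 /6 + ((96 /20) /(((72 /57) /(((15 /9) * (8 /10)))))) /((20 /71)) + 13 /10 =3293 /150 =21.95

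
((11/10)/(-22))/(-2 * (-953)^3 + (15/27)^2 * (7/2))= -81/2804295095230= -0.00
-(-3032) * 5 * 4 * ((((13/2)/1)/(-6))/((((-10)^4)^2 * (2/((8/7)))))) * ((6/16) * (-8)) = 4927/4375000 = 0.00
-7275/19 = -382.89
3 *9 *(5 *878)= 118530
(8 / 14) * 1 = 4 / 7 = 0.57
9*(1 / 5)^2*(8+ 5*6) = 342 / 25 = 13.68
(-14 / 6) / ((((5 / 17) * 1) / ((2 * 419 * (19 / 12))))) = -947359 / 90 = -10526.21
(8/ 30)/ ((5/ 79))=316/ 75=4.21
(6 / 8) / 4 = 3 / 16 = 0.19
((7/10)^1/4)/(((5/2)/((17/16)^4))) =0.09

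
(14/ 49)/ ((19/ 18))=36/ 133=0.27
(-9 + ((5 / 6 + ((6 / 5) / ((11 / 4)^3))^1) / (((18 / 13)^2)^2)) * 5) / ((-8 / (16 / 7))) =6528873205 / 2934184176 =2.23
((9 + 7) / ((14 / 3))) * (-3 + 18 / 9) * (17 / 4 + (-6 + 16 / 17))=330 / 119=2.77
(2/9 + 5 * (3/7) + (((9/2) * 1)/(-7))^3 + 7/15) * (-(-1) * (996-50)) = 2427.51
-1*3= -3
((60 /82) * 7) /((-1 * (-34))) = 105 /697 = 0.15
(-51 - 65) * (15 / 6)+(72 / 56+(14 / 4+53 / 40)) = -79489 / 280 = -283.89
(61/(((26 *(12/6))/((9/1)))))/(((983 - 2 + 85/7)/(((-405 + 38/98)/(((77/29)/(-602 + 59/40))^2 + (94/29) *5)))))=-0.27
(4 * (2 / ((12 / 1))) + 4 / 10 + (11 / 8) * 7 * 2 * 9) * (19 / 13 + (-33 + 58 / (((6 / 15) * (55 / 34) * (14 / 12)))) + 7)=109495271 / 12012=9115.49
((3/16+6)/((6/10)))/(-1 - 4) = -33/16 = -2.06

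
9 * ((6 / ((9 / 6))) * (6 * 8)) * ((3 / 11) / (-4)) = -117.82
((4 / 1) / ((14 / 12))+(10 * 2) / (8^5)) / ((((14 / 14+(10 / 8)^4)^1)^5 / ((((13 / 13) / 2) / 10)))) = 6598244171776 / 18575802562394035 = 0.00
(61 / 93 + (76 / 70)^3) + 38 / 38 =11705846 / 3987375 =2.94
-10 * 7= -70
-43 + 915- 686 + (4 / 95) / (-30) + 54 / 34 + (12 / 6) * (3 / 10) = 4558826 / 24225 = 188.19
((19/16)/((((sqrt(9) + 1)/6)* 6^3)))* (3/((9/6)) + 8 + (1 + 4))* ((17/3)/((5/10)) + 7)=5225/2304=2.27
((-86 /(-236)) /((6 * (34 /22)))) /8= 473 /96288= 0.00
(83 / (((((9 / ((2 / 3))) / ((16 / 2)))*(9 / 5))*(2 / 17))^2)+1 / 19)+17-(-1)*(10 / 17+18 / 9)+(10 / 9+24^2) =23778228838 / 19072827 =1246.71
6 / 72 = 1 / 12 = 0.08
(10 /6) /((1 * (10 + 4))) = 5 /42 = 0.12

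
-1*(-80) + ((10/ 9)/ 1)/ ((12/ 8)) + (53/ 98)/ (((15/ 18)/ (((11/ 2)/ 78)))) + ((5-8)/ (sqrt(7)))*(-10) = 30*sqrt(7)/ 7 + 27788941/ 343980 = 92.13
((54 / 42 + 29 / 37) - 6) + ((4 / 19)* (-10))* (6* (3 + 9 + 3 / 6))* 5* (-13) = 50485658 / 4921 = 10259.23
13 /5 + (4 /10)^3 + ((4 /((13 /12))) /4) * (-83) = -120171 /1625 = -73.95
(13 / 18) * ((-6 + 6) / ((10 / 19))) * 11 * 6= 0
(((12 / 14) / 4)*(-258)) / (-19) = 387 / 133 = 2.91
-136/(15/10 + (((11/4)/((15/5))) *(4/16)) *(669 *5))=-0.18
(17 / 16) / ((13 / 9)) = 0.74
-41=-41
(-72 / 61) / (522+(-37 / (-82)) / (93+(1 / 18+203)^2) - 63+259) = -4940598933 / 3005393824420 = -0.00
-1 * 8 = -8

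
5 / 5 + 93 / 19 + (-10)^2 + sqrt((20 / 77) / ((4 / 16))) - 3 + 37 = 4*sqrt(385) / 77 + 2658 / 19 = 140.91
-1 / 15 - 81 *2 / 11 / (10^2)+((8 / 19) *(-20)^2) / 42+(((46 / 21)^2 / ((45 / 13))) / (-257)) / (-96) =485572621141 / 127912138200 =3.80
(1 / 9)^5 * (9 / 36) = 1 / 236196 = 0.00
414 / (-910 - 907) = -18 / 79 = -0.23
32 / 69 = 0.46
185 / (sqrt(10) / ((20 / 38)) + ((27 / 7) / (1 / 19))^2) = 66083850 / 1918499609 -444185 * sqrt(10) / 36451492571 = 0.03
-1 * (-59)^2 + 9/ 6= -6959/ 2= -3479.50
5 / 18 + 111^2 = 221783 / 18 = 12321.28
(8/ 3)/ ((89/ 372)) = 992/ 89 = 11.15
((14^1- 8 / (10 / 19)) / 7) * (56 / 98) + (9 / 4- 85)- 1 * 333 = -407531 / 980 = -415.85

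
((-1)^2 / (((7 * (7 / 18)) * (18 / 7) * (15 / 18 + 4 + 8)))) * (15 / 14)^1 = 45 / 3773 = 0.01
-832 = -832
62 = 62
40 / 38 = 20 / 19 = 1.05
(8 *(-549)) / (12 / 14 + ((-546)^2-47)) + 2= 1.99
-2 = -2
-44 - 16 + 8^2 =4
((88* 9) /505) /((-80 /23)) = -2277 /5050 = -0.45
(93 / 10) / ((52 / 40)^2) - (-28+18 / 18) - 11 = 21.50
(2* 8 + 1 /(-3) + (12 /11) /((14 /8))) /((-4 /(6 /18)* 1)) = -3763 /2772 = -1.36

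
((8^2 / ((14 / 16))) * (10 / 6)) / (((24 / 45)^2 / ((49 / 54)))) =3500 / 9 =388.89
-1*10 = -10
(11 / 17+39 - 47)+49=708 / 17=41.65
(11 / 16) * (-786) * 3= -12969 / 8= -1621.12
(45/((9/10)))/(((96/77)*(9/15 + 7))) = 9625/1824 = 5.28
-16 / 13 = -1.23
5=5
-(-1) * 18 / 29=18 / 29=0.62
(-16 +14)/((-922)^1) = 1/461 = 0.00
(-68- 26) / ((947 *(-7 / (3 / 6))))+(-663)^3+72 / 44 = -291434245.36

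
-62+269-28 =179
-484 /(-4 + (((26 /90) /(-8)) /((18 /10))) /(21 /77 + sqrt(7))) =120.79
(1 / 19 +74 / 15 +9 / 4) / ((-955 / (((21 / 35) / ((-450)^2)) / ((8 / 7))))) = -0.00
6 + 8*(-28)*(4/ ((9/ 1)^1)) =-93.56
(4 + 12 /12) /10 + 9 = 19 /2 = 9.50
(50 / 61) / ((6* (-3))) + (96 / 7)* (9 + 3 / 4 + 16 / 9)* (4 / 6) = 44985 / 427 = 105.35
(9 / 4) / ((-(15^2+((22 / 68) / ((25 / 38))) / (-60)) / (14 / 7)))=-114750 / 5737291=-0.02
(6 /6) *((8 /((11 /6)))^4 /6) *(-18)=-15925248 /14641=-1087.72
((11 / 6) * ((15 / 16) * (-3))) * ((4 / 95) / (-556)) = 33 / 84512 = 0.00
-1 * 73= -73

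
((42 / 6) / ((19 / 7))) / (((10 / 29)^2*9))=41209 / 17100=2.41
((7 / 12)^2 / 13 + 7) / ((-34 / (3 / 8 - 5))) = 486661 / 509184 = 0.96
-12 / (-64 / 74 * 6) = 37 / 16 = 2.31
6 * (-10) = -60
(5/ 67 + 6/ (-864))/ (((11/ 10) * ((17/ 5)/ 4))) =0.07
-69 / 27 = -23 / 9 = -2.56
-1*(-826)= 826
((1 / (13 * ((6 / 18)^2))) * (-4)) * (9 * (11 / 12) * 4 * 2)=-2376 / 13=-182.77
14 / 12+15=97 / 6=16.17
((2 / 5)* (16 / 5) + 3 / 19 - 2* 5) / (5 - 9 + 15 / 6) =8134 / 1425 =5.71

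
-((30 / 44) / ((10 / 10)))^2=-225 / 484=-0.46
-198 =-198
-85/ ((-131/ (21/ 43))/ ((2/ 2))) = 1785/ 5633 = 0.32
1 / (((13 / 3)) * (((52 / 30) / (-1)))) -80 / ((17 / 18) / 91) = -44292285 / 5746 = -7708.37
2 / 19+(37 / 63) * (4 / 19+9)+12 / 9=1171 / 171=6.85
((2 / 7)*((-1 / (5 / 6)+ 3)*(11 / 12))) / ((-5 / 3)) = -99 / 350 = -0.28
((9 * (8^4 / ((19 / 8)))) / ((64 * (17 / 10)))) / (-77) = -46080 / 24871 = -1.85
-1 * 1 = -1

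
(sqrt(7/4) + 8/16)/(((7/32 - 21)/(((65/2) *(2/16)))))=-0.36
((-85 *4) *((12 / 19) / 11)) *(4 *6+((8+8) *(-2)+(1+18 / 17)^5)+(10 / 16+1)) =-10432868790 / 17455889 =-597.67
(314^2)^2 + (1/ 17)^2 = 2809418481425/ 289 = 9721171216.00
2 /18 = 0.11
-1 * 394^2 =-155236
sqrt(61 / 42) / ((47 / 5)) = 5*sqrt(2562) / 1974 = 0.13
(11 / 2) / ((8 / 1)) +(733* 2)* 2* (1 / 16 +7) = 331327 / 16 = 20707.94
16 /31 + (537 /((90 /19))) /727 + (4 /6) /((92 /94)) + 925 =4801761211 /5183510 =926.35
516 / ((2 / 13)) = 3354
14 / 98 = 1 / 7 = 0.14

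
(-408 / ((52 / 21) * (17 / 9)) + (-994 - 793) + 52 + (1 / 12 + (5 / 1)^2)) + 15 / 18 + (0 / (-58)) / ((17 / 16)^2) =-280225 / 156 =-1796.31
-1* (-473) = 473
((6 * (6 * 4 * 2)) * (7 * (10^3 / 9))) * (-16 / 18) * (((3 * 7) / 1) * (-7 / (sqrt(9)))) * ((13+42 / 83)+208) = 1614350080000 / 747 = 2161111218.21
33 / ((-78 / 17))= -187 / 26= -7.19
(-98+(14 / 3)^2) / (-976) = 343 / 4392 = 0.08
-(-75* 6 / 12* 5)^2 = -35156.25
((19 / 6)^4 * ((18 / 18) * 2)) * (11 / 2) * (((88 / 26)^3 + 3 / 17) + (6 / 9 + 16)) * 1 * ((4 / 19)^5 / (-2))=-2193525664 / 172440333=-12.72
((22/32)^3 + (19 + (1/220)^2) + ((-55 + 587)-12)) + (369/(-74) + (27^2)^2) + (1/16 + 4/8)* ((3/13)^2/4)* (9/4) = 41215945679500343/77477171200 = 531975.36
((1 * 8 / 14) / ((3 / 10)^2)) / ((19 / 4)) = 1600 / 1197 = 1.34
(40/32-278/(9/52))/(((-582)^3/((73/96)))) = 4217867/681306743808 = 0.00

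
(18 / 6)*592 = 1776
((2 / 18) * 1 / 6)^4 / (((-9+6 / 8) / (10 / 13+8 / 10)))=-17 / 759960630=-0.00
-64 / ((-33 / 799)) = 51136 / 33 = 1549.58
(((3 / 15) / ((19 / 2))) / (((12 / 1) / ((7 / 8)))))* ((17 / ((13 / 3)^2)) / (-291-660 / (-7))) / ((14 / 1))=-7 / 13871520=-0.00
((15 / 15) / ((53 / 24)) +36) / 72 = 161 / 318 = 0.51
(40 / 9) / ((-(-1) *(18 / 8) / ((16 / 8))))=320 / 81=3.95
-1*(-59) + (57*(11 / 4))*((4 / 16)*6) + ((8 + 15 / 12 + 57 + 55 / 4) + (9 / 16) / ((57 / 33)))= 113833 / 304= 374.45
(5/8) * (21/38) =105/304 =0.35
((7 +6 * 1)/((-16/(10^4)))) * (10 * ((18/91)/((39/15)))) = -562500/91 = -6181.32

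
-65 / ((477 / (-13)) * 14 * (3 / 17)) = 14365 / 20034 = 0.72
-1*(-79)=79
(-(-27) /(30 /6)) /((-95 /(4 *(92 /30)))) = -1656 /2375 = -0.70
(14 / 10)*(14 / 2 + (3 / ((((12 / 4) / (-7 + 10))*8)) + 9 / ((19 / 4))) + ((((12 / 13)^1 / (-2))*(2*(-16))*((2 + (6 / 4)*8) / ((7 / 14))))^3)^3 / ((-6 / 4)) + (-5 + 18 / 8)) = -532125051208716700663194399882966175 / 1611883904696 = -330126164581980272764195.40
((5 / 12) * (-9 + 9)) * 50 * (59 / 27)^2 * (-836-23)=0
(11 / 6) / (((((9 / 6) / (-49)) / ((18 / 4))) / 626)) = -168707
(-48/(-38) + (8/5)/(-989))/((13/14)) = 1.36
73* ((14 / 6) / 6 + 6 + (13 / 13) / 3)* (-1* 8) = -35332 / 9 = -3925.78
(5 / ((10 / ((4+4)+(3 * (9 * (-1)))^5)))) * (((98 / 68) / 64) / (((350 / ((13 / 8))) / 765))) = -11751748281 / 20480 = -573815.83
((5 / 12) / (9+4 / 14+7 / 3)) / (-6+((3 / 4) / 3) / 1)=-35 / 5612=-0.01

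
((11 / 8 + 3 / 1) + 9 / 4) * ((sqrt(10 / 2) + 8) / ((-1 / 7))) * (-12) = 1113 * sqrt(5) / 2 + 4452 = 5696.37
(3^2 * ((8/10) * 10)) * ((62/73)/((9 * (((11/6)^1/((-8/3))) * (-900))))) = 1984/180675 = 0.01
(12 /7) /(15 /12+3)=48 /119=0.40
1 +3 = 4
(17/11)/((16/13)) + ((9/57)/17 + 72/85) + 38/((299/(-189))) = -1861915103/84987760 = -21.91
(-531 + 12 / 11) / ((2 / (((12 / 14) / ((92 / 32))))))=-78.99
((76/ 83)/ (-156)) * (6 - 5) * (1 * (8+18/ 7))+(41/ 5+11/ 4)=4934201/ 453180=10.89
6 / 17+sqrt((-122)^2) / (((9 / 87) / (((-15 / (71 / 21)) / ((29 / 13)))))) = -2830584 / 1207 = -2345.14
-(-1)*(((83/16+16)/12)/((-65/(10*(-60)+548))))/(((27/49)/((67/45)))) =370979/97200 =3.82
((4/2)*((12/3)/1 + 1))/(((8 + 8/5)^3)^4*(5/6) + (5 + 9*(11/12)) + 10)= 0.00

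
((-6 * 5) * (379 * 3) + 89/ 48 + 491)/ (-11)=146693/ 48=3056.10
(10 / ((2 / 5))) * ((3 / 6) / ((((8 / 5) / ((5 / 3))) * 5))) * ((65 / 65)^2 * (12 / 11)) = 125 / 44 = 2.84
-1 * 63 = -63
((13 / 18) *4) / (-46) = -0.06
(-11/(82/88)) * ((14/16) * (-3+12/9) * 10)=21175/123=172.15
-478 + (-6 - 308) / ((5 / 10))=-1106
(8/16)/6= 1/12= 0.08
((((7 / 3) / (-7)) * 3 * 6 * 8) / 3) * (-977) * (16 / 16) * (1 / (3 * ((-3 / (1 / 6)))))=-7816 / 27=-289.48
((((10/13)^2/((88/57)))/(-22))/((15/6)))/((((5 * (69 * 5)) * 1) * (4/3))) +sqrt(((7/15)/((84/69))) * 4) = -57/18813080 +sqrt(345)/15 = 1.24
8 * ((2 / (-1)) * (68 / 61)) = -1088 / 61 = -17.84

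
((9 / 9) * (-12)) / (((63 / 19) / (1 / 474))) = -38 / 4977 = -0.01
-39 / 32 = -1.22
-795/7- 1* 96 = -1467/7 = -209.57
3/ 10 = 0.30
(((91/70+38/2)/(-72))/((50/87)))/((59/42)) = -41209/118000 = -0.35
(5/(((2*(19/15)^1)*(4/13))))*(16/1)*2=3900/19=205.26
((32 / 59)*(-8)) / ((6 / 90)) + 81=15.92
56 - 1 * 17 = 39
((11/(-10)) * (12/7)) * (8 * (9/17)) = -7.99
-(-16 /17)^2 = -256 /289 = -0.89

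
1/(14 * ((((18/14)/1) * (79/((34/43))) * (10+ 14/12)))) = 34/682797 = 0.00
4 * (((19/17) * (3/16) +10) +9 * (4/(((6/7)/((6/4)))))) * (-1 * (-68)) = 19913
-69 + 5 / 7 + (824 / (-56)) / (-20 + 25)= -2493 / 35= -71.23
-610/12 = -305/6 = -50.83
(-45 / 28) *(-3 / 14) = 135 / 392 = 0.34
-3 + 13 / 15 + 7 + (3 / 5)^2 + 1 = 467 / 75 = 6.23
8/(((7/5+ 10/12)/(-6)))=-1440/67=-21.49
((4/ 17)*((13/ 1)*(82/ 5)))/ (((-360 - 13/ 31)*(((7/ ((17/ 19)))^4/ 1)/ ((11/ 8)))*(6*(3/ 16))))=-7143619912/ 157321789007985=-0.00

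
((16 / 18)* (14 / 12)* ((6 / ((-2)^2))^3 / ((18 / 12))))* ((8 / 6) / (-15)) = -28 / 135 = -0.21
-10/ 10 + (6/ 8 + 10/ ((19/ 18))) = 701/ 76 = 9.22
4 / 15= 0.27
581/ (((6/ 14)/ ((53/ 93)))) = 215551/ 279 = 772.58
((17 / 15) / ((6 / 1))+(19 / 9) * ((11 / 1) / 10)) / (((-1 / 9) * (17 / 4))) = -452 / 85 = -5.32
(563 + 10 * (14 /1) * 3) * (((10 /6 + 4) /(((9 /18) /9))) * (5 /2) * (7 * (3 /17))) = 309645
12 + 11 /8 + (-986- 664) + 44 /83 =-1086367 /664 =-1636.09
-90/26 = -45/13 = -3.46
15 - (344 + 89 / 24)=-7985 / 24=-332.71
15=15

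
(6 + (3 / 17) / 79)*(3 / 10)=24183 / 13430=1.80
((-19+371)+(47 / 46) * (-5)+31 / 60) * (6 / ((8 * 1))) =479423 / 1840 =260.56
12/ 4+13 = 16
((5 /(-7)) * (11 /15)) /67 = -11 /1407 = -0.01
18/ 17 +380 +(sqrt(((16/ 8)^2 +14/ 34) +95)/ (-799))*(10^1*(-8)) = 1040*sqrt(170)/ 13583 +6478/ 17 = 382.06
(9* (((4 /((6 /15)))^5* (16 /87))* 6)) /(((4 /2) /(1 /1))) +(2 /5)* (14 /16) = 288000203 /580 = 496552.07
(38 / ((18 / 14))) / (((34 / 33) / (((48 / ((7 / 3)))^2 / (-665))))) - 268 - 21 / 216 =-85871299 / 299880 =-286.35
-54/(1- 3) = 27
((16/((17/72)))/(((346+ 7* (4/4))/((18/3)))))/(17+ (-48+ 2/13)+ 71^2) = 22464/97714283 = 0.00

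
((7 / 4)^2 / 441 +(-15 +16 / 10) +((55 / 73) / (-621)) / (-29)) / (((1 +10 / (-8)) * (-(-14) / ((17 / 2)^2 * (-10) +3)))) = -2026943078621 / 736207920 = -2753.22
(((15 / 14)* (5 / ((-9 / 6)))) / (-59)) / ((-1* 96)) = -0.00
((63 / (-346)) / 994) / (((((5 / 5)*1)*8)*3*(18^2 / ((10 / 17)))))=-5 / 360825408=-0.00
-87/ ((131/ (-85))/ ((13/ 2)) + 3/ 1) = -96135/ 3053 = -31.49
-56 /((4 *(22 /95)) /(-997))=663005 /11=60273.18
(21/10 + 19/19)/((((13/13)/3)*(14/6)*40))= 279/2800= 0.10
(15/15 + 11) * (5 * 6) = 360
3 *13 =39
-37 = -37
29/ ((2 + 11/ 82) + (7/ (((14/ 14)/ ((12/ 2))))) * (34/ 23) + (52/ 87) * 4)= 4758378/ 10929815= 0.44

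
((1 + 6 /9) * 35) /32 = 175 /96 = 1.82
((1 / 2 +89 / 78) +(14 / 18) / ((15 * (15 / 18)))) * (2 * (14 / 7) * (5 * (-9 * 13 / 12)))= -4982 / 15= -332.13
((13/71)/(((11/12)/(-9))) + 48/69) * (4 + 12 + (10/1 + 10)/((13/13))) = -39.67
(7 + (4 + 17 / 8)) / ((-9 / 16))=-23.33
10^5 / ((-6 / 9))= -150000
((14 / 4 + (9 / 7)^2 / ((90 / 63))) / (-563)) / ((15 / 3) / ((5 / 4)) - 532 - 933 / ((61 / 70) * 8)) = 39772 / 3182101335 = 0.00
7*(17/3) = 119/3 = 39.67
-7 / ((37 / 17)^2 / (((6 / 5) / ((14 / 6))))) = -5202 / 6845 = -0.76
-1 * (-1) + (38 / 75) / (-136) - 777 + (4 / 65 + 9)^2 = -598065727 / 861900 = -693.89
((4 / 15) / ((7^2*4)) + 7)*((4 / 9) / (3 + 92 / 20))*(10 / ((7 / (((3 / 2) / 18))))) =25730 / 527877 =0.05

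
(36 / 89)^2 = 1296 / 7921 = 0.16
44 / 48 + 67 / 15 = 323 / 60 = 5.38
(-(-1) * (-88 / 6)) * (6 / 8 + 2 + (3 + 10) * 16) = -3091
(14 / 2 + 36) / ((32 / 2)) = 43 / 16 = 2.69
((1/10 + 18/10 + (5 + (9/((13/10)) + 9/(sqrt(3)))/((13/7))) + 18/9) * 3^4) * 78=97459.82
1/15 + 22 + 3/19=6334/285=22.22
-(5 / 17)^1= -5 / 17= -0.29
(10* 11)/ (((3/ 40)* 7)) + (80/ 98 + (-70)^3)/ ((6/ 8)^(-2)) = -28330945/ 147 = -192727.52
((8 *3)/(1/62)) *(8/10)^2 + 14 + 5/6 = 145073/150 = 967.15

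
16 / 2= 8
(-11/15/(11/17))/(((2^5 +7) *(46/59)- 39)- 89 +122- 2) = -1003/19830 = -0.05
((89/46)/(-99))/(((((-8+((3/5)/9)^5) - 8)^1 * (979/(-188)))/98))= -777262500/33813447217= -0.02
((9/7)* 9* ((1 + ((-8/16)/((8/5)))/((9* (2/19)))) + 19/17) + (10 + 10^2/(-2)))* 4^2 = -73543/238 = -309.00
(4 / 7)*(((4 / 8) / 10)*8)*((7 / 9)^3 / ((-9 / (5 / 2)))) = -196 / 6561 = -0.03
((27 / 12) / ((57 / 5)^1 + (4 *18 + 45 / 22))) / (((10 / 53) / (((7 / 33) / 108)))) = 371 / 1353456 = 0.00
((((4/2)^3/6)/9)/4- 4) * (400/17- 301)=504719/459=1099.61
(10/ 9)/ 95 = 0.01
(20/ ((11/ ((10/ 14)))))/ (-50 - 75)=-4/ 385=-0.01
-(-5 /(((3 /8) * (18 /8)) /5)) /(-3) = -800 /81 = -9.88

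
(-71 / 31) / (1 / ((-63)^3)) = 17753337 / 31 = 572688.29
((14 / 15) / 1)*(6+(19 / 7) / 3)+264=2434 / 9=270.44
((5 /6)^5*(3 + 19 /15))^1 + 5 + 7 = 9998 /729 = 13.71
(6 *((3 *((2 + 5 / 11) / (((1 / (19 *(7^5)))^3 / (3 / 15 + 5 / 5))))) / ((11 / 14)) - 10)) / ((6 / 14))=3101871079931963383772 / 605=5127059636251179146.73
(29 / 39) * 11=319 / 39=8.18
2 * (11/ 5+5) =72/ 5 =14.40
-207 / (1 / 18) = -3726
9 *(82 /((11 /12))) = 8856 /11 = 805.09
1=1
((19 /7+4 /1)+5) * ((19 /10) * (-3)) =-2337 /35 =-66.77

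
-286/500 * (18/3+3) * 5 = -1287/50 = -25.74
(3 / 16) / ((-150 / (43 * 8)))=-43 / 100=-0.43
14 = 14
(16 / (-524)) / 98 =-2 / 6419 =-0.00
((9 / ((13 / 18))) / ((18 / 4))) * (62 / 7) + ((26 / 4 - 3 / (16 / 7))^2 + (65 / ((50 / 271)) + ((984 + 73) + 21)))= 172592799 / 116480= 1481.74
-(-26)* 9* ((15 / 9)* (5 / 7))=1950 / 7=278.57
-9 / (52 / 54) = -243 / 26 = -9.35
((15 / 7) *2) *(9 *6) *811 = 1313820 / 7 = 187688.57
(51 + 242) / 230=1.27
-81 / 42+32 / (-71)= -2.38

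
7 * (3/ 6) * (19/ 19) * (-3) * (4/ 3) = -14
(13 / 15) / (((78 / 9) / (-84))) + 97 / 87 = -3169 / 435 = -7.29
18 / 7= 2.57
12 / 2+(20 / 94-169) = -7651 / 47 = -162.79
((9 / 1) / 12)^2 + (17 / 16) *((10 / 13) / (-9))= 883 / 1872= 0.47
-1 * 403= -403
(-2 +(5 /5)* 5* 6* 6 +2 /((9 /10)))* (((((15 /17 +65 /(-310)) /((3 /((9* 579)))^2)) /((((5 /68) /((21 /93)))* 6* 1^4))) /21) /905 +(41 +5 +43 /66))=23580940797319 /1291511925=18258.40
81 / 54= 3 / 2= 1.50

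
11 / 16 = 0.69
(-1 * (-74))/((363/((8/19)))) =592/6897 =0.09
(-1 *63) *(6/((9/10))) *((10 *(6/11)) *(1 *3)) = -75600/11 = -6872.73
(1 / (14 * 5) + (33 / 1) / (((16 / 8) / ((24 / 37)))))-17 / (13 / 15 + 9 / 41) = -4268387 / 865060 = -4.93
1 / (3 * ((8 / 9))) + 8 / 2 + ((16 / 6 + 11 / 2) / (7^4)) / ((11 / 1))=4.38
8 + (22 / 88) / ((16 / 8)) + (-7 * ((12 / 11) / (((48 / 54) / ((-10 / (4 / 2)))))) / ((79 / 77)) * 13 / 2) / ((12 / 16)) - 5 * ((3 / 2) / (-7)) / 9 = 4925135 / 13272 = 371.09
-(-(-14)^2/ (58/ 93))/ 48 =1519/ 232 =6.55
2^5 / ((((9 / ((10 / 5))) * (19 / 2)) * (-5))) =-128 / 855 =-0.15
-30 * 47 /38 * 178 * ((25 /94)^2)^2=-33.04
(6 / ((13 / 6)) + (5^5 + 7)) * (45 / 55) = 366768 / 143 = 2564.81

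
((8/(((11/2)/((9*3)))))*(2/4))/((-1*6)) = -3.27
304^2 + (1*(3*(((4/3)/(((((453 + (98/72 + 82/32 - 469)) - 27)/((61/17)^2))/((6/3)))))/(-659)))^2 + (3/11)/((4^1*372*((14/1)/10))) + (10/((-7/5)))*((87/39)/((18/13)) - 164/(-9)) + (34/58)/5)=1760611248780950171289106017503/19080159621782017547176080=92274.45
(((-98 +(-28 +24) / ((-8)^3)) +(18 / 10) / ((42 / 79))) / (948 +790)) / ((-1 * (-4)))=-423837 / 31144960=-0.01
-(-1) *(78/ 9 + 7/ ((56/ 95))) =493/ 24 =20.54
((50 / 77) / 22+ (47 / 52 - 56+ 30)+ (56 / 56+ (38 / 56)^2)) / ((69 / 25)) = -242599125 / 28364336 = -8.55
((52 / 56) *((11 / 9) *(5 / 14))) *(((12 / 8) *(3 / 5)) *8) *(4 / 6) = 286 / 147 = 1.95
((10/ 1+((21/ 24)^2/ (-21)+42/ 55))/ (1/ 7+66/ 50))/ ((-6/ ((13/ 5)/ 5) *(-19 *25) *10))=10308389/ 77045760000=0.00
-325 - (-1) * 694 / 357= -115331 / 357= -323.06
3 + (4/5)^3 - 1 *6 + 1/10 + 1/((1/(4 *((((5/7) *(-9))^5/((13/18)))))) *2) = -1660883564127/54622750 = -30406.44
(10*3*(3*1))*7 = 630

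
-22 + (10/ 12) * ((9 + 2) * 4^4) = 6974/ 3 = 2324.67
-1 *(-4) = 4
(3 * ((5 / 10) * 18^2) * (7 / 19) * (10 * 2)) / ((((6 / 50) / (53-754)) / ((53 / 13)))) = -21065751000 / 247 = -85286441.30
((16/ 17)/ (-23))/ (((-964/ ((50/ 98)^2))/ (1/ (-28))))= -625/ 1583740417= -0.00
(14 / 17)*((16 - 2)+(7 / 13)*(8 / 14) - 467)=-82390 / 221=-372.81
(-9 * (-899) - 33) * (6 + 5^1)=88638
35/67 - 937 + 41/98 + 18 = -6027977/6566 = -918.06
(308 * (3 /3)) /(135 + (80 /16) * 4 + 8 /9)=2772 /1403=1.98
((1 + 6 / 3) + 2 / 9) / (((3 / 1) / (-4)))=-116 / 27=-4.30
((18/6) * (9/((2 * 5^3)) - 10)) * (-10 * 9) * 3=8070.84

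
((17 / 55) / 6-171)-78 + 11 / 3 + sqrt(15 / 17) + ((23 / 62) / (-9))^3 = -2343855140621 / 9555761160 + sqrt(255) / 17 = -244.34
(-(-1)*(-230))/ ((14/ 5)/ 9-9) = 450/ 17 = 26.47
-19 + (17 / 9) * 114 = 589 / 3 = 196.33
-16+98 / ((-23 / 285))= -28298 / 23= -1230.35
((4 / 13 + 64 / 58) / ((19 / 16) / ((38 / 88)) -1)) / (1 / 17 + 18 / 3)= 5168 / 38831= 0.13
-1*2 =-2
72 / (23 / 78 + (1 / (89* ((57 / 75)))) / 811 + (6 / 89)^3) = 61005862874736 / 250121005165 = 243.91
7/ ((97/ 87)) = 609/ 97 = 6.28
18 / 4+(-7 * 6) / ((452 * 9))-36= -10682 / 339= -31.51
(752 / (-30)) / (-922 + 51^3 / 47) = -17672 / 1339755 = -0.01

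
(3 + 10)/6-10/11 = 83/66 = 1.26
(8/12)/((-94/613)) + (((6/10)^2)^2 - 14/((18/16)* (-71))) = -75882952/18770625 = -4.04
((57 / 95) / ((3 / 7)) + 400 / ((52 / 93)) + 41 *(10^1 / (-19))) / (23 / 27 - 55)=-23181633 / 1805570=-12.84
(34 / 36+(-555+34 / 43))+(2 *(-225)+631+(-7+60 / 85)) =-378.56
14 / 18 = 7 / 9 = 0.78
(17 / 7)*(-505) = -8585 / 7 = -1226.43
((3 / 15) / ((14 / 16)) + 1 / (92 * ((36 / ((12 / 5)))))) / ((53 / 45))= 6645 / 34132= 0.19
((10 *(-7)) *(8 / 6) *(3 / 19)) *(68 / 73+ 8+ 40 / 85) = -3267040 / 23579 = -138.56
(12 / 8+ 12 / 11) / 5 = 57 / 110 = 0.52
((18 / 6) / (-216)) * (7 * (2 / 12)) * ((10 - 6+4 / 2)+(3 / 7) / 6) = -85 / 864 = -0.10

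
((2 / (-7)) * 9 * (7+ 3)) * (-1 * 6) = 1080 / 7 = 154.29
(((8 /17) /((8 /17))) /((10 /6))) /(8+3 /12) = 4 /55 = 0.07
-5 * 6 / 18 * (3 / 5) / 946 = -1 / 946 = -0.00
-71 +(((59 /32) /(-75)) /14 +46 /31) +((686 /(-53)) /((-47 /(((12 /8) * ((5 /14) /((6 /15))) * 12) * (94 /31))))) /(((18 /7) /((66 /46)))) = -78759621551 /1269710400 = -62.03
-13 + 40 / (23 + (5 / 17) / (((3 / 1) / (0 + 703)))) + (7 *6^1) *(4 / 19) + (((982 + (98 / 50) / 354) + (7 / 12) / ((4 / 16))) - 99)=21717709679 / 24633975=881.62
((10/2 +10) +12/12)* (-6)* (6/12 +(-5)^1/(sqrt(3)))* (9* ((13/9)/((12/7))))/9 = -364/9 +3640* sqrt(3)/27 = 193.06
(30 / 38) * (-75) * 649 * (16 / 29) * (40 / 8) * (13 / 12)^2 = -68550625 / 551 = -124411.30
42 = 42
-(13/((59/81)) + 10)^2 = -2699449/3481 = -775.48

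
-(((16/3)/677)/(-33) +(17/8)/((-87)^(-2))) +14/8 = -8623112029/536184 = -16082.37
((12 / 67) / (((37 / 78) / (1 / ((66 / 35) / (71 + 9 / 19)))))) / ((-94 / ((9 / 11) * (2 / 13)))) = -0.02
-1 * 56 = -56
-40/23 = -1.74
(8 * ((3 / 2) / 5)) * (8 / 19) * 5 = 96 / 19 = 5.05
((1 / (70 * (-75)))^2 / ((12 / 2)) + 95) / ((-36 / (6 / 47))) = -15710625001 / 46635750000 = -0.34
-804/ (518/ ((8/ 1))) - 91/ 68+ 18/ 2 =-83749/ 17612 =-4.76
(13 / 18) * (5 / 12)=65 / 216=0.30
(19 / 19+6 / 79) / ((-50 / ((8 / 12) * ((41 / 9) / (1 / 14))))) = -9758 / 10665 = -0.91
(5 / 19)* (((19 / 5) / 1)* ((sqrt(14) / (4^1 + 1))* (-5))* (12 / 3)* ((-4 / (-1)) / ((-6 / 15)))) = 40* sqrt(14) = 149.67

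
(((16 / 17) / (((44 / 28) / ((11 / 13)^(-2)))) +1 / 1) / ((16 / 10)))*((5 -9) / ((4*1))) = -207775 / 181016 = -1.15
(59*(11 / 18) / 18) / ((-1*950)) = -649 / 307800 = -0.00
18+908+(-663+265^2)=70488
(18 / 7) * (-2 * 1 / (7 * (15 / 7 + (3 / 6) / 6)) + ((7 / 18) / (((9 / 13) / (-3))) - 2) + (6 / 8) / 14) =-1063105 / 109956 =-9.67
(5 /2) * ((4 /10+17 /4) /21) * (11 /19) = 341 /1064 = 0.32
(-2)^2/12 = 1/3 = 0.33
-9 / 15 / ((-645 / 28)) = 28 / 1075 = 0.03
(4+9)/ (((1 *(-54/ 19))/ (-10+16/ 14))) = 40.51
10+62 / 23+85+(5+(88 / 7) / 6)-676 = -275894 / 483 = -571.21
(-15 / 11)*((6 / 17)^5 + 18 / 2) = -191797335 / 15618427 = -12.28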